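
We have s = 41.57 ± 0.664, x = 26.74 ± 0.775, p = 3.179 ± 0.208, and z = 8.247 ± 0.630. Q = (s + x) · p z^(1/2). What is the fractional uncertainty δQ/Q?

0.0772

Let u = s + x = 68.31. δu = √(δs² + δx²) = √(0.441 + 0.601) = 1.02, so δu/u = 0.0149.
Q is then a monomial in u, p, z:
δQ/Q = √((δu/u)² + (1·δp/p)² + (½·δz/z)²) = √(0.000223 + 0.00428 + 0.00146) = 0.0772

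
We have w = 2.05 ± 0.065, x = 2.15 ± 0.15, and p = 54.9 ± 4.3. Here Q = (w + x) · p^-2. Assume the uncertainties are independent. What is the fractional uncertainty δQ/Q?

0.161

Let u = w + x = 4.20. δu = √(δw² + δx²) = √(0.00423 + 0.0225) = 0.163, so δu/u = 0.0389.
Q is then a monomial in u, p:
δQ/Q = √((δu/u)² + (-2·δp/p)²) = √(0.00152 + 0.0245) = 0.161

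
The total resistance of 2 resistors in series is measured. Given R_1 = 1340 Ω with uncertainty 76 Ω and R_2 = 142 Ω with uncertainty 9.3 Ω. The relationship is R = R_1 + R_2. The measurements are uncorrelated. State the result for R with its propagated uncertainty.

For a sum/difference, combine absolute errors in quadrature:
  (δR_1)² = 5780;  (δR_2)² = 86.5
δR = √(5860) = 76.6 Ω
R = 1480 Ω.

1480 ± 76.6 Ω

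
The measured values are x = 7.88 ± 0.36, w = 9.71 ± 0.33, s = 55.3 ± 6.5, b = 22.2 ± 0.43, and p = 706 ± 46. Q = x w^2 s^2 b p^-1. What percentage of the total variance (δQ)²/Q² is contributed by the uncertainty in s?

(δQ/Q)² = (1·δx/x)² + (2·δw/w)² + (2·δs/s)² + (1·δb/b)² + (-1·δp/p)²
  x term: (1×0.0457)² = 0.00209
  w term: (2×0.0340)² = 0.00462
  s term: (2×0.118)² = 0.0553
  b term: (1×0.0194)² = 0.000375
  p term: (-1×0.0652)² = 0.00425
Total = 0.0666. Share from s = 0.0553/0.0666 = 0.830.

83.0%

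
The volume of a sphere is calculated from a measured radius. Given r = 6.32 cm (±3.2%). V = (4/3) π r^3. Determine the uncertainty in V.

Each factor contributes (exponent × relative error)² to (δV/V)²:
  (3·δr/r)² = (3×0.0320)² = 0.00922
δV/V = √(0.00922) = 0.0960
V = 1060 cm^3, so δV = 0.0960 × 1060 = 102 cm^3.

102 cm^3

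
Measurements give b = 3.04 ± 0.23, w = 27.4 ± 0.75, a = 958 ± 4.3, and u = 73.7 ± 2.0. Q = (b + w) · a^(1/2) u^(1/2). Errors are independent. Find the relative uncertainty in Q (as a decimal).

0.0292

Let h = b + w = 30.4. δh = √(δb² + δw²) = √(0.0529 + 0.562) = 0.784, so δh/h = 0.0258.
Q is then a monomial in h, a, u:
δQ/Q = √((δh/h)² + (½·δa/a)² + (½·δu/u)²) = √(0.000664 + 5.04e-06 + 0.000184) = 0.0292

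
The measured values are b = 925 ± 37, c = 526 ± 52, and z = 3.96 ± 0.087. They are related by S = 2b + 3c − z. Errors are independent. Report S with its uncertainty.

S is a linear combination, so absolute uncertainties add in quadrature:
  (2·δb)² = 5480;  (3·δc)² = 24300;  (δz)² = 0.00757
δS = √(29800) = 173
S = 3420.

3420 ± 173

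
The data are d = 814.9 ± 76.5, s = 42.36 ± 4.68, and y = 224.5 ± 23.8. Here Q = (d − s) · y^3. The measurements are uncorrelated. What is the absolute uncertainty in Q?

Let u = d − s = 772.5. δu = √(δd² + δs²) = √(5850 + 21.9) = 76.6, so δu/u = 0.0992.
Q is then a monomial in u, y:
δQ/Q = √((δu/u)² + (3·δy/y)²) = √(0.00984 + 0.101) = 0.333
Q = 8.741e+09, so δQ = 0.333 × 8.741e+09 = 2.91e+09.

2.91e+09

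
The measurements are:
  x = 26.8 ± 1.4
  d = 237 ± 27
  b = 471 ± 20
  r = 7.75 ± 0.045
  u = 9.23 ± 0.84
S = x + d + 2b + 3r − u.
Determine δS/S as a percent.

Each term contributes (cᵢ δxᵢ)² to (δS)²:
  (δx)² = 1.96;  (δd)² = 729;  (2·δb)² = 1600;  (3·δr)² = 0.0182;  (δu)² = 0.706
δS = √(2330) = 48.3
S = 1220, so δS/S = 48.3/1220 = 0.0396.

3.96%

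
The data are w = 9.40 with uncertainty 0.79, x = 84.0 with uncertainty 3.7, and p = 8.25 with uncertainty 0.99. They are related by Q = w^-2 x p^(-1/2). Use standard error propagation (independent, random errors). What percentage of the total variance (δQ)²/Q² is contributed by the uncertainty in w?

(δQ/Q)² = (-2·δw/w)² + (1·δx/x)² + (−½·δp/p)²
  w term: (-2×0.0840)² = 0.0283
  x term: (1×0.0440)² = 0.00194
  p term: (-0.5×0.120)² = 0.00360
Total = 0.0338. Share from w = 0.0283/0.0338 = 0.836.

83.6%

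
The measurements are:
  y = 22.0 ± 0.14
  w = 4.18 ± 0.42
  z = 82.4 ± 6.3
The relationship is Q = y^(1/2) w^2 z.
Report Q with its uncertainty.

6750 ± 1450

Products/powers → add relative errors in quadrature, weighted by exponent:
  (½·δy/y)² = (0.5×0.00636)² = 1.01e-05;  (2·δw/w)² = (2×0.100)² = 0.0404;  (1·δz/z)² = (1×0.0765)² = 0.00585
δQ/Q = √(0.0462) = 0.215
Q = 6750, so δQ = 0.215 × 6750 = 1450.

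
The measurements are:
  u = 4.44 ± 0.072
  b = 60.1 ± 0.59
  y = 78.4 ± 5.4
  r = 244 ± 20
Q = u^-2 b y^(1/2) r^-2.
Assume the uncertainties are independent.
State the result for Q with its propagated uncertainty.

Since Q is a product/quotient, work with relative uncertainties:
  (-2·δu/u)² = (-2×0.0162)² = 0.00105;  (1·δb/b)² = (1×0.00982)² = 9.64e-05;  (½·δy/y)² = (0.5×0.0689)² = 0.00119;  (-2·δr/r)² = (-2×0.0820)² = 0.0269
δQ/Q = √(0.0292) = 0.171
Q = 0.000453, so δQ = 0.171 × 0.000453 = 7.75e-05.

(4.53 ± 0.775) × 10^-4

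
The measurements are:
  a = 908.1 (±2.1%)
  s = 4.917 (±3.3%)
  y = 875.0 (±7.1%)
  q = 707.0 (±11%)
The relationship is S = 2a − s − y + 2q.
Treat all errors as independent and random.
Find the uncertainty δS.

172

Each term contributes (cᵢ δxᵢ)² to (δS)²:
  (2·δa)² = 1450;  (δs)² = 0.0263;  (δy)² = 3860;  (2·δq)² = 24200
δS = √(29500) = 172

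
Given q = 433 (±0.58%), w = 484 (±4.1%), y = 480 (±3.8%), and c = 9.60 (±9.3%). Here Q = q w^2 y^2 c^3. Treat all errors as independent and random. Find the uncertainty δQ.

Products/powers → add relative errors in quadrature, weighted by exponent:
  (1·δq/q)² = (1×0.00580)² = 3.36e-05;  (2·δw/w)² = (2×0.0410)² = 0.00672;  (2·δy/y)² = (2×0.0380)² = 0.00578;  (3·δc/c)² = (3×0.0930)² = 0.0778
δQ/Q = √(0.0904) = 0.301
Q = 2.07e+16, so δQ = 0.301 × 2.07e+16 = 6.22e+15.

6.22e+15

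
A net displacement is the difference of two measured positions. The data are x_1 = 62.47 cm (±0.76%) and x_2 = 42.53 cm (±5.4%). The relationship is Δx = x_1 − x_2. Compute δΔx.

2.35 cm

Each term contributes (cᵢ δxᵢ)² to (δΔx)²:
  (δx_1)² = 0.225;  (δx_2)² = 5.27
δΔx = √(5.50) = 2.35 cm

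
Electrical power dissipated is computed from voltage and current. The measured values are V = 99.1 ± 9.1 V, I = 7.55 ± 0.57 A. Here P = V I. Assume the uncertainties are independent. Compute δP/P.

P is a product of powers, so relative uncertainties combine in quadrature:
  (1·δV/V)² = (1×0.0918)² = 0.00843;  (1·δI/I)² = (1×0.0755)² = 0.00570
δP/P = √(0.0141) = 0.119

0.119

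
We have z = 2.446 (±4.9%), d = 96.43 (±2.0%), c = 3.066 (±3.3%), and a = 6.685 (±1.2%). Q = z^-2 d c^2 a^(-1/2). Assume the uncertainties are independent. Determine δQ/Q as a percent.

12.0%

Q is a product of powers, so relative uncertainties combine in quadrature:
  (-2·δz/z)² = (-2×0.0490)² = 0.00960;  (1·δd/d)² = (1×0.0200)² = 0.000400;  (2·δc/c)² = (2×0.0330)² = 0.00436;  (−½·δa/a)² = (-0.5×0.0120)² = 3.6e-05
δQ/Q = √(0.0144) = 0.120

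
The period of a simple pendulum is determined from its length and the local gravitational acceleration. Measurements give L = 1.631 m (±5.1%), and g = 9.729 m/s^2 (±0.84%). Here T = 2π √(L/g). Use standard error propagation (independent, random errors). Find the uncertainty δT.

0.0665 s

Products/powers → add relative errors in quadrature, weighted by exponent:
  (½·δL/L)² = (0.5×0.0510)² = 0.000650;  (−½·δg/g)² = (-0.5×0.00840)² = 1.76e-05
δT/T = √(0.000668) = 0.0258
T = 2.573 s, so δT = 0.0258 × 2.573 = 0.0665 s.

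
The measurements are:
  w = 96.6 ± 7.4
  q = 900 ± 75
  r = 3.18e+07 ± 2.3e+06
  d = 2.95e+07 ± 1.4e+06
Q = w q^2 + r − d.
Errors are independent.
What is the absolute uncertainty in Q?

Let p = w·q^2 = 7.82e+07. δp/p = √((1·δw/w)² + (2·δq/q)²) = √(0.00587 + 0.0278) = 0.183, so δp = 1.44e+07.
Q = p + r − d: δQ = √(δp² + δr² + δd²) = √(2.06e+14 + 5.29e+12 + 1.96e+12) = 1.46e+07

1.46e+07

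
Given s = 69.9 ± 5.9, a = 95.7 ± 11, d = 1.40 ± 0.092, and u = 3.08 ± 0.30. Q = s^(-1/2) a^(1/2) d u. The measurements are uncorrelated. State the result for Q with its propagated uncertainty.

5.05 ± 0.693

For a monomial Q ∝ s^(-1/2), a^(1/2), d, u, fractional errors add in quadrature:
  (−½·δs/s)² = (-0.5×0.0844)² = 0.00178;  (½·δa/a)² = (0.5×0.115)² = 0.00330;  (1·δd/d)² = (1×0.0657)² = 0.00432;  (1·δu/u)² = (1×0.0974)² = 0.00949
δQ/Q = √(0.0189) = 0.137
Q = 5.05, so δQ = 0.137 × 5.05 = 0.693.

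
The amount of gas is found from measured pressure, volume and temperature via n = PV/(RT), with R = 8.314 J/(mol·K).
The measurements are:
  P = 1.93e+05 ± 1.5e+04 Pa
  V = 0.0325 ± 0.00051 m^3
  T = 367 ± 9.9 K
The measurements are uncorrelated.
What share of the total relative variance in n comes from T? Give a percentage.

10.4%

(δn/n)² = (1·δP/P)² + (1·δV/V)² + (-1·δT/T)²
  P term: (1×0.0777)² = 0.00604
  V term: (1×0.0157)² = 0.000246
  T term: (-1×0.0270)² = 0.000728
Total = 0.00701. Share from T = 0.000728/0.00701 = 0.104.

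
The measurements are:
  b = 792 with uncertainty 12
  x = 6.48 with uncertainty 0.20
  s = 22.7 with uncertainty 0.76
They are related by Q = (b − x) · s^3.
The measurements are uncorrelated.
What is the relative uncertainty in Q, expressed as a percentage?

10.2%

Let u = b − x = 786. δu = √(δb² + δx²) = √(144 + 0.0400) = 12.0, so δu/u = 0.0153.
Q is then a monomial in u, s:
δQ/Q = √((δu/u)² + (3·δs/s)²) = √(0.000233 + 0.0101) = 0.102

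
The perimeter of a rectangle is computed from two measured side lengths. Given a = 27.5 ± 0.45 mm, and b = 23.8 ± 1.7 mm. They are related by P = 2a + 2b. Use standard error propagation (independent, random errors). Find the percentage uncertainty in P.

3.43%

Each term contributes (cᵢ δxᵢ)² to (δP)²:
  (2·δa)² = 0.810;  (2·δb)² = 11.6
δP = √(12.4) = 3.52 mm
P = 103 mm, so δP/P = 3.52/103 = 0.0343.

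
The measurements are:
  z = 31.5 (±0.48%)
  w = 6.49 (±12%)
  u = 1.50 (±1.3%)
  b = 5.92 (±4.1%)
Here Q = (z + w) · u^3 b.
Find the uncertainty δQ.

45.8

Let h = z + w = 38.0. δh = √(δz² + δw²) = √(0.0229 + 0.607) = 0.793, so δh/h = 0.0209.
Q is then a monomial in h, u, b:
δQ/Q = √((δh/h)² + (3·δu/u)² + (1·δb/b)²) = √(0.000436 + 0.00152 + 0.00168) = 0.0603
Q = 759, so δQ = 0.0603 × 759 = 45.8.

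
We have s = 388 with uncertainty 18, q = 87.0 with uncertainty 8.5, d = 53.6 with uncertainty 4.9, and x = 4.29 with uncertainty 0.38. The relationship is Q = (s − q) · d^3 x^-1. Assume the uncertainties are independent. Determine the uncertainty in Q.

Let u = s − q = 301. δu = √(δs² + δq²) = √(324 + 72.2) = 19.9, so δu/u = 0.0661.
Q is then a monomial in u, d, x:
δQ/Q = √((δu/u)² + (3·δd/d)² + (-1·δx/x)²) = √(0.00437 + 0.0752 + 0.00785) = 0.296
Q = 1.08e+07, so δQ = 0.296 × 1.08e+07 = 3.19e+06.

3.19e+06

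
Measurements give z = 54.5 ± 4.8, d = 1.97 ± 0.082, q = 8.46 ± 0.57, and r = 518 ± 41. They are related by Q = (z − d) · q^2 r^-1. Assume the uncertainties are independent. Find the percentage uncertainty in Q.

Let u = z − d = 52.5. δu = √(δz² + δd²) = √(23.0 + 0.00672) = 4.80, so δu/u = 0.0914.
Q is then a monomial in u, q, r:
δQ/Q = √((δu/u)² + (2·δq/q)² + (-1·δr/r)²) = √(0.00835 + 0.0182 + 0.00626) = 0.181

18.1%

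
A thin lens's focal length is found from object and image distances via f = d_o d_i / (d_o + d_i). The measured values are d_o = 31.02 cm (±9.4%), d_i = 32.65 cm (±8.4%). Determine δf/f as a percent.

∂f/∂d_o = (d_i/(d_o+d_i))² = 0.263;  ∂f/∂d_i = (d_o/(d_o+d_i))² = 0.237
δf = √((∂f/∂d_o · δd_o)² + (∂f/∂d_i · δd_i)²) = √(0.588 + 0.424) = 1.01 cm
f = 15.91 cm, so δf/f = 1.01/15.91 = 0.0632.

6.32%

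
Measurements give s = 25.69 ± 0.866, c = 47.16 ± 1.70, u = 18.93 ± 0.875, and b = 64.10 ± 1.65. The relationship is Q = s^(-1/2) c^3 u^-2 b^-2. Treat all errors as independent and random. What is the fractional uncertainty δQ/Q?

Q is a product of powers, so relative uncertainties combine in quadrature:
  (−½·δs/s)² = (-0.5×0.0337)² = 0.000284;  (3·δc/c)² = (3×0.0360)² = 0.0117;  (-2·δu/u)² = (-2×0.0462)² = 0.00855;  (-2·δb/b)² = (-2×0.0257)² = 0.00265
δQ/Q = √(0.0232) = 0.152

0.152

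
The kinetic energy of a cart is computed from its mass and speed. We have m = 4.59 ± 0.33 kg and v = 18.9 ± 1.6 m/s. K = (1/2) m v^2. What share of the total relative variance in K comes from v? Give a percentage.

84.7%

(δK/K)² = (1·δm/m)² + (2·δv/v)²
  m term: (1×0.0719)² = 0.00517
  v term: (2×0.0847)² = 0.0287
Total = 0.0338. Share from v = 0.0287/0.0338 = 0.847.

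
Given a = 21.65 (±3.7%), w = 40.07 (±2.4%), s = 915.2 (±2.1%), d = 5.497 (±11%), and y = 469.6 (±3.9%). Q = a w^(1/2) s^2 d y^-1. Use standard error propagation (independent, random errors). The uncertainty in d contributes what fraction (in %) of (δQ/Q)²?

(δQ/Q)² = (1·δa/a)² + (½·δw/w)² + (2·δs/s)² + (1·δd/d)² + (-1·δy/y)²
  a term: (1×0.0370)² = 0.00137
  w term: (0.5×0.0240)² = 0.000144
  s term: (2×0.0210)² = 0.00176
  d term: (1×0.110)² = 0.0121
  y term: (-1×0.0390)² = 0.00152
Total = 0.0169. Share from d = 0.0121/0.0169 = 0.716.

71.6%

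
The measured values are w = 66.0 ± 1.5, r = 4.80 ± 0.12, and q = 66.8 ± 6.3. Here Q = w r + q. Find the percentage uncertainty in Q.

Let p = w·r = 317. δp/p = √((1·δw/w)² + (1·δr/r)²) = √(0.000517 + 0.000625) = 0.0338, so δp = 10.7.
Q = p + q: δQ = √(δp² + δq²) = √(115 + 39.7) = 12.4
Q = 384, so δQ/Q = 12.4/384 = 0.0324.

3.24%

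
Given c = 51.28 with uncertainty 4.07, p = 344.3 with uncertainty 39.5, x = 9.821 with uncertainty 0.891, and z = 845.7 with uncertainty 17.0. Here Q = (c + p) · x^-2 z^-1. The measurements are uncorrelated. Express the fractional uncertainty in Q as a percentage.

Let u = c + p = 395.6. δu = √(δc² + δp²) = √(16.6 + 1560) = 39.7, so δu/u = 0.100.
Q is then a monomial in u, x, z:
δQ/Q = √((δu/u)² + (-2·δx/x)² + (-1·δz/z)²) = √(0.0101 + 0.0329 + 0.000404) = 0.208

20.8%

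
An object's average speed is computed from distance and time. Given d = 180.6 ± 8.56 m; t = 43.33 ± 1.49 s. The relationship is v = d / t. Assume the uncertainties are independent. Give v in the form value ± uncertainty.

4.168 ± 0.244 m/s

v is a product of powers, so relative uncertainties combine in quadrature:
  (1·δd/d)² = (1×0.0474)² = 0.00225;  (-1·δt/t)² = (-1×0.0344)² = 0.00118
δv/v = √(0.00343) = 0.0586
v = 4.168 m/s, so δv = 0.0586 × 4.168 = 0.244 m/s.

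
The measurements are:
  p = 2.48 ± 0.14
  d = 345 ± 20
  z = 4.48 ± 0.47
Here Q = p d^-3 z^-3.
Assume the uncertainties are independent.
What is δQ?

For a monomial Q ∝ p, d^-3, z^-3, fractional errors add in quadrature:
  (1·δp/p)² = (1×0.0565)² = 0.00319;  (-3·δd/d)² = (-3×0.0580)² = 0.0302;  (-3·δz/z)² = (-3×0.105)² = 0.0991
δQ/Q = √(0.132) = 0.364
Q = 6.72e-10, so δQ = 0.364 × 6.72e-10 = 2.44e-10.

2.44e-10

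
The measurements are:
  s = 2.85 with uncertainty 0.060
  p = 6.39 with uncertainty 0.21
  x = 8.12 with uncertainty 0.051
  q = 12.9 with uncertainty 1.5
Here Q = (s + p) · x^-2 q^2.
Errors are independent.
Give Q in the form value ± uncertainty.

Let u = s + p = 9.24. δu = √(δs² + δp²) = √(0.00360 + 0.0441) = 0.218, so δu/u = 0.0236.
Q is then a monomial in u, x, q:
δQ/Q = √((δu/u)² + (-2·δx/x)² + (2·δq/q)²) = √(0.000559 + 0.000158 + 0.0541) = 0.234
Q = 23.3, so δQ = 0.234 × 23.3 = 5.46.

23.3 ± 5.46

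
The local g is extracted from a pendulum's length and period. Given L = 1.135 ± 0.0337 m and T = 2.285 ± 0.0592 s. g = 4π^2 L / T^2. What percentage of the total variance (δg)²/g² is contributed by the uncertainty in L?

(δg/g)² = (1·δL/L)² + (-2·δT/T)²
  L term: (1×0.0297)² = 0.000882
  T term: (-2×0.0259)² = 0.00268
Total = 0.00357. Share from L = 0.000882/0.00357 = 0.247.

24.7%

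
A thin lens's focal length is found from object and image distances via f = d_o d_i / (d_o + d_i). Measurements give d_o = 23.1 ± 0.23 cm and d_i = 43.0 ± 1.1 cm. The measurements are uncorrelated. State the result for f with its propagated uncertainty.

15.0 ± 0.166 cm

∂f/∂d_o = (d_i/(d_o+d_i))² = 0.423;  ∂f/∂d_i = (d_o/(d_o+d_i))² = 0.122
δf = √((∂f/∂d_o · δd_o)² + (∂f/∂d_i · δd_i)²) = √(0.00947 + 0.0180) = 0.166 cm
f = 15.0 cm.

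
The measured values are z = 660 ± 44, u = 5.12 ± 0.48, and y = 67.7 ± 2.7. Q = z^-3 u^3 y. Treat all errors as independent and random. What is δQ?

Each factor contributes (exponent × relative error)² to (δQ/Q)²:
  (-3·δz/z)² = (-3×0.0667)² = 0.0400;  (3·δu/u)² = (3×0.0938)² = 0.0791;  (1·δy/y)² = (1×0.0399)² = 0.00159
δQ/Q = √(0.121) = 0.347
Q = 3.16e-05, so δQ = 0.347 × 3.16e-05 = 1.1e-05.

1.1e-05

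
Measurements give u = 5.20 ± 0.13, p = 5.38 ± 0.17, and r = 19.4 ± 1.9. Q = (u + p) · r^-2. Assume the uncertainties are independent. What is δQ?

0.00554

Let w = u + p = 10.6. δw = √(δu² + δp²) = √(0.0169 + 0.0289) = 0.214, so δw/w = 0.0202.
Q is then a monomial in w, r:
δQ/Q = √((δw/w)² + (-2·δr/r)²) = √(0.000409 + 0.0384) = 0.197
Q = 0.0281, so δQ = 0.197 × 0.0281 = 0.00554.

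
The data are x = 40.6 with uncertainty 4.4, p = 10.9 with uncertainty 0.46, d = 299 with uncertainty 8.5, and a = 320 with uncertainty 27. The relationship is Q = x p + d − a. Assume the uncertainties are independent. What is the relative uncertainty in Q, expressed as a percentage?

Let w = x·p = 443. δw/w = √((1·δx/x)² + (1·δp/p)²) = √(0.0117 + 0.00178) = 0.116, so δw = 51.5.
Q = w + d − a: δQ = √(δw² + δd² + δa²) = √(2650 + 72.2 + 729) = 58.7
Q = 422, so δQ/Q = 58.7/422 = 0.139.

13.9%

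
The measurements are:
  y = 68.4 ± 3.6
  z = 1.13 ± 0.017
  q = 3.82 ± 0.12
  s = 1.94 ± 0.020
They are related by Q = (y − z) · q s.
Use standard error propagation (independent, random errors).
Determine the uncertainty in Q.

31.4

Let u = y − z = 67.3. δu = √(δy² + δz²) = √(13.0 + 0.000289) = 3.60, so δu/u = 0.0535.
Q is then a monomial in u, q, s:
δQ/Q = √((δu/u)² + (1·δq/q)² + (1·δs/s)²) = √(0.00286 + 0.000987 + 0.000106) = 0.0629
Q = 499, so δQ = 0.0629 × 499 = 31.4.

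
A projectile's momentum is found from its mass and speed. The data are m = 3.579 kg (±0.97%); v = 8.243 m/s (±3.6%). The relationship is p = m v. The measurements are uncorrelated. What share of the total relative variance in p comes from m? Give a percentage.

(δp/p)² = (1·δm/m)² + (1·δv/v)²
  m term: (1×0.00970)² = 9.41e-05
  v term: (1×0.0360)² = 0.00130
Total = 0.00139. Share from m = 9.41e-05/0.00139 = 0.0677.

6.77%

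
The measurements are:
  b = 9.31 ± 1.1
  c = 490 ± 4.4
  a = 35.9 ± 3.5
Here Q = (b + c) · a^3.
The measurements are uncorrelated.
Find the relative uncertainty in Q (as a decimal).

Let u = b + c = 499. δu = √(δb² + δc²) = √(1.21 + 19.4) = 4.54, so δu/u = 0.00908.
Q is then a monomial in u, a:
δQ/Q = √((δu/u)² + (3·δa/a)²) = √(8.25e-05 + 0.0855) = 0.293

0.293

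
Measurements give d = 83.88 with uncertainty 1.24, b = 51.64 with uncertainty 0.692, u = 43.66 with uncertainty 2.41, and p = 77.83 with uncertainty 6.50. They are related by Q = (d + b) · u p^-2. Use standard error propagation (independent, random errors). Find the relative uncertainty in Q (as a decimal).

Let w = d + b = 135.5. δw = √(δd² + δb²) = √(1.54 + 0.479) = 1.42, so δw/w = 0.0105.
Q is then a monomial in w, u, p:
δQ/Q = √((δw/w)² + (1·δu/u)² + (-2·δp/p)²) = √(0.000110 + 0.00305 + 0.0279) = 0.176

0.176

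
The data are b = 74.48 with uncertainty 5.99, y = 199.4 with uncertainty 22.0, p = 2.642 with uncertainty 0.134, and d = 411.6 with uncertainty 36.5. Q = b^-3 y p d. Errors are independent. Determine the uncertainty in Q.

For a monomial Q ∝ b^-3, y, p, d, fractional errors add in quadrature:
  (-3·δb/b)² = (-3×0.0804)² = 0.0582;  (1·δy/y)² = (1×0.110)² = 0.0122;  (1·δp/p)² = (1×0.0507)² = 0.00257;  (1·δd/d)² = (1×0.0887)² = 0.00786
δQ/Q = √(0.0808) = 0.284
Q = 0.5248, so δQ = 0.284 × 0.5248 = 0.149.

0.149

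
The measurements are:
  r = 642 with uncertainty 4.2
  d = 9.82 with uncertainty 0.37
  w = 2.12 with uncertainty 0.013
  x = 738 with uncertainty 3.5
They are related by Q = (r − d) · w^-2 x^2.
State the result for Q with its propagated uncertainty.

(7.66 ± 0.129) × 10^7

Let u = r − d = 632. δu = √(δr² + δd²) = √(17.6 + 0.137) = 4.22, so δu/u = 0.00667.
Q is then a monomial in u, w, x:
δQ/Q = √((δu/u)² + (-2·δw/w)² + (2·δx/x)²) = √(4.45e-05 + 0.000150 + 9e-05) = 0.0169
Q = 7.66e+07, so δQ = 0.0169 × 7.66e+07 = 1.29e+06.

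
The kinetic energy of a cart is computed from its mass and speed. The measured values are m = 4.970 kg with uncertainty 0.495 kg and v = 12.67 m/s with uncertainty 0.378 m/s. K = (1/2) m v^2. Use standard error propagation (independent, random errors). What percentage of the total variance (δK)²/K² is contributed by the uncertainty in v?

(δK/K)² = (1·δm/m)² + (2·δv/v)²
  m term: (1×0.0996)² = 0.00992
  v term: (2×0.0298)² = 0.00356
Total = 0.0135. Share from v = 0.00356/0.0135 = 0.264.

26.4%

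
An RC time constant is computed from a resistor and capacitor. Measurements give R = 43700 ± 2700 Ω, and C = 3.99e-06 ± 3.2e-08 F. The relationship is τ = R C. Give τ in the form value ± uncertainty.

τ is a product of powers, so relative uncertainties combine in quadrature:
  (1·δR/R)² = (1×0.0618)² = 0.00382;  (1·δC/C)² = (1×0.00802)² = 6.43e-05
δτ/τ = √(0.00388) = 0.0623
τ = 0.174 s, so δτ = 0.0623 × 0.174 = 0.0109 s.

0.174 ± 0.0109 s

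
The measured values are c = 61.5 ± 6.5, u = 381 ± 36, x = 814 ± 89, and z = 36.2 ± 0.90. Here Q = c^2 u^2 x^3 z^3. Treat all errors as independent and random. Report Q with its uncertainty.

(1.40 ± 0.618) × 10^22

Q is a product of powers, so relative uncertainties combine in quadrature:
  (2·δc/c)² = (2×0.106)² = 0.0447;  (2·δu/u)² = (2×0.0945)² = 0.0357;  (3·δx/x)² = (3×0.109)² = 0.108;  (3·δz/z)² = (3×0.0249)² = 0.00556
δQ/Q = √(0.194) = 0.440
Q = 1.4e+22, so δQ = 0.440 × 1.4e+22 = 6.18e+21.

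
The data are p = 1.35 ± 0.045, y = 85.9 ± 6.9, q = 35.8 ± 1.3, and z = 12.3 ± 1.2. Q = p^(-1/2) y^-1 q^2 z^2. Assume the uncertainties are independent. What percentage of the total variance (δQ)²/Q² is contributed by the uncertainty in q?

10.5%

(δQ/Q)² = (−½·δp/p)² + (-1·δy/y)² + (2·δq/q)² + (2·δz/z)²
  p term: (-0.5×0.0333)² = 0.000278
  y term: (-1×0.0803)² = 0.00645
  q term: (2×0.0363)² = 0.00527
  z term: (2×0.0976)² = 0.0381
Total = 0.0501. Share from q = 0.00527/0.0501 = 0.105.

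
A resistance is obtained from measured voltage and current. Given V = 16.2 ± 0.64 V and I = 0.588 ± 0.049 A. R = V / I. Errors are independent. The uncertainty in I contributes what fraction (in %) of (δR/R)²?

(δR/R)² = (1·δV/V)² + (-1·δI/I)²
  V term: (1×0.0395)² = 0.00156
  I term: (-1×0.0833)² = 0.00694
Total = 0.00851. Share from I = 0.00694/0.00851 = 0.816.

81.6%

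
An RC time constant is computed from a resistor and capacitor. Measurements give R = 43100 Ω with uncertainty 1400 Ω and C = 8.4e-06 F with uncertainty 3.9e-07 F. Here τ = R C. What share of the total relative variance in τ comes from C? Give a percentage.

(δτ/τ)² = (1·δR/R)² + (1·δC/C)²
  R term: (1×0.0325)² = 0.00106
  C term: (1×0.0464)² = 0.00216
Total = 0.00321. Share from C = 0.00216/0.00321 = 0.671.

67.1%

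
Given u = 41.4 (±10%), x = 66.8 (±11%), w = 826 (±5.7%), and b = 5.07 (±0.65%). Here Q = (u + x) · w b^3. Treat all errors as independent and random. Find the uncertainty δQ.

1.15e+06

Let h = u + x = 108. δh = √(δu² + δx²) = √(17.1 + 54.0) = 8.43, so δh/h = 0.0779.
Q is then a monomial in h, w, b:
δQ/Q = √((δh/h)² + (1·δw/w)² + (3·δb/b)²) = √(0.00608 + 0.00325 + 0.000380) = 0.0985
Q = 1.16e+07, so δQ = 0.0985 × 1.16e+07 = 1.15e+06.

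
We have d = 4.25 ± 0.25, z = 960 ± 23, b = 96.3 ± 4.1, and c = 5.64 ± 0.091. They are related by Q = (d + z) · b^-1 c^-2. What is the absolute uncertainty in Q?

0.0184

Let u = d + z = 964. δu = √(δd² + δz²) = √(0.0625 + 529) = 23.0, so δu/u = 0.0239.
Q is then a monomial in u, b, c:
δQ/Q = √((δu/u)² + (-1·δb/b)² + (-2·δc/c)²) = √(0.000569 + 0.00181 + 0.00104) = 0.0585
Q = 0.315, so δQ = 0.0585 × 0.315 = 0.0184.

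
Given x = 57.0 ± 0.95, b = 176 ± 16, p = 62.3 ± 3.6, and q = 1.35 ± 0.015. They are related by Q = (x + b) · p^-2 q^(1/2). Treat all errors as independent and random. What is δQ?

Let u = x + b = 233. δu = √(δx² + δb²) = √(0.902 + 256) = 16.0, so δu/u = 0.0688.
Q is then a monomial in u, p, q:
δQ/Q = √((δu/u)² + (-2·δp/p)² + (½·δq/q)²) = √(0.00473 + 0.0134 + 3.09e-05) = 0.135
Q = 0.0698, so δQ = 0.135 × 0.0698 = 0.00939.

0.00939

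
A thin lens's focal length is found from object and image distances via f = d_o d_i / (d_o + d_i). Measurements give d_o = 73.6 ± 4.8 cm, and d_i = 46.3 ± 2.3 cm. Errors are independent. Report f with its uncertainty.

∂f/∂d_o = (d_i/(d_o+d_i))² = 0.149;  ∂f/∂d_i = (d_o/(d_o+d_i))² = 0.377
δf = √((∂f/∂d_o · δd_o)² + (∂f/∂d_i · δd_i)²) = √(0.512 + 0.751) = 1.12 cm
f = 28.4 cm.

28.4 ± 1.12 cm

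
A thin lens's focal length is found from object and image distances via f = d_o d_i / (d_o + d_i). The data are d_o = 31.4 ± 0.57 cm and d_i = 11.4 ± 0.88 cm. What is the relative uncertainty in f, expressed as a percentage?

5.68%

∂f/∂d_o = (d_i/(d_o+d_i))² = 0.0709;  ∂f/∂d_i = (d_o/(d_o+d_i))² = 0.538
δf = √((∂f/∂d_o · δd_o)² + (∂f/∂d_i · δd_i)²) = √(0.00164 + 0.224) = 0.475 cm
f = 8.36 cm, so δf/f = 0.475/8.36 = 0.0568.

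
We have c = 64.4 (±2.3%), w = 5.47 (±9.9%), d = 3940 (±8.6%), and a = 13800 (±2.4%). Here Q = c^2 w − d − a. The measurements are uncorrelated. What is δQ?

2520

Let p = c^2·w = 22700. δp/p = √((2·δc/c)² + (1·δw/w)²) = √(0.00212 + 0.00980) = 0.109, so δp = 2480.
Q = p − d − a: δQ = √(δp² + δd² + δa²) = √(6.13e+06 + 1.15e+05 + 1.1e+05) = 2520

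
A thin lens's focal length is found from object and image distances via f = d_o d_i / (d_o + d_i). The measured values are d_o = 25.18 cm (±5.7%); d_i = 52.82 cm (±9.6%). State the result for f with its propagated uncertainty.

17.05 ± 0.844 cm

∂f/∂d_o = (d_i/(d_o+d_i))² = 0.459;  ∂f/∂d_i = (d_o/(d_o+d_i))² = 0.104
δf = √((∂f/∂d_o · δd_o)² + (∂f/∂d_i · δd_i)²) = √(0.433 + 0.279) = 0.844 cm
f = 17.05 cm.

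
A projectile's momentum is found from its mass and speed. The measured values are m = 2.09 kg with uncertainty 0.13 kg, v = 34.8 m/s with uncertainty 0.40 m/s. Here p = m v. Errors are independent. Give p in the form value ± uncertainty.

Each factor contributes (exponent × relative error)² to (δp/p)²:
  (1·δm/m)² = (1×0.0622)² = 0.00387;  (1·δv/v)² = (1×0.0115)² = 0.000132
δp/p = √(0.00400) = 0.0633
p = 72.7 kg·m/s, so δp = 0.0633 × 72.7 = 4.60 kg·m/s.

72.7 ± 4.60 kg·m/s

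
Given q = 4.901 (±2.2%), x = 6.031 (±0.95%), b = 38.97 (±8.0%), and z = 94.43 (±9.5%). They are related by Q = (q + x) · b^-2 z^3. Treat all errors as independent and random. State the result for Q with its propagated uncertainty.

6061 ± 1980

Let u = q + x = 10.93. δu = √(δq² + δx²) = √(0.0116 + 0.00328) = 0.122, so δu/u = 0.0112.
Q is then a monomial in u, b, z:
δQ/Q = √((δu/u)² + (-2·δb/b)² + (3·δz/z)²) = √(0.000125 + 0.0256 + 0.0812) = 0.327
Q = 6061, so δQ = 0.327 × 6061 = 1980.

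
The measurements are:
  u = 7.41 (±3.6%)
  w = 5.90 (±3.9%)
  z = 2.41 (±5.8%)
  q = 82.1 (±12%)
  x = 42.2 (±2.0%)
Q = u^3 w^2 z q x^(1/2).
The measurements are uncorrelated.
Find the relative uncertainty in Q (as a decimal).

0.189

Relative error in a monomial: (δQ/Q)² = Σ (nᵢ · δxᵢ/xᵢ)².
  (3·δu/u)² = (3×0.0360)² = 0.0117;  (2·δw/w)² = (2×0.0390)² = 0.00608;  (1·δz/z)² = (1×0.0580)² = 0.00336;  (1·δq/q)² = (1×0.120)² = 0.0144;  (½·δx/x)² = (0.5×0.0200)² = 0.000100
δQ/Q = √(0.0356) = 0.189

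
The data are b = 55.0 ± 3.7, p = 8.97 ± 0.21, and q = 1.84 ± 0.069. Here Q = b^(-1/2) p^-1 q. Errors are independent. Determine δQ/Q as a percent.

5.55%

Q is a product of powers, so relative uncertainties combine in quadrature:
  (−½·δb/b)² = (-0.5×0.0673)² = 0.00113;  (-1·δp/p)² = (-1×0.0234)² = 0.000548;  (1·δq/q)² = (1×0.0375)² = 0.00141
δQ/Q = √(0.00309) = 0.0555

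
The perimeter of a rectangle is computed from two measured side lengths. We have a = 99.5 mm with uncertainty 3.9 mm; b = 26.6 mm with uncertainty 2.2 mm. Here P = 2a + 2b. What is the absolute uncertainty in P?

Sums and differences: (δP)² = Σ (cᵢ δxᵢ)².
  (2·δa)² = 60.8;  (2·δb)² = 19.4
δP = √(80.2) = 8.96 mm

8.96 mm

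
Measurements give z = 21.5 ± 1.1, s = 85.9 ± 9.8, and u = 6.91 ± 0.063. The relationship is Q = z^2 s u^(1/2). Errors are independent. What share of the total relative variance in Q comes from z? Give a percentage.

(δQ/Q)² = (2·δz/z)² + (1·δs/s)² + (½·δu/u)²
  z term: (2×0.0512)² = 0.0105
  s term: (1×0.114)² = 0.0130
  u term: (0.5×0.00912)² = 2.08e-05
Total = 0.0235. Share from z = 0.0105/0.0235 = 0.445.

44.5%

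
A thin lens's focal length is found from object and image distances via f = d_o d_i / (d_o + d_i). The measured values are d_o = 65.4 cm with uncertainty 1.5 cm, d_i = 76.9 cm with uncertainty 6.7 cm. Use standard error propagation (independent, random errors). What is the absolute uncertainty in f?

∂f/∂d_o = (d_i/(d_o+d_i))² = 0.292;  ∂f/∂d_i = (d_o/(d_o+d_i))² = 0.211
δf = √((∂f/∂d_o · δd_o)² + (∂f/∂d_i · δd_i)²) = √(0.192 + 2.00) = 1.48 cm

1.48 cm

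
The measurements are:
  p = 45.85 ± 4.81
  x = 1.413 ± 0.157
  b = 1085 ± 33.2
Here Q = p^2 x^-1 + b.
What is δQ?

Let w = p^2·x^-1 = 1488. δw/w = √((2·δp/p)² + (-1·δx/x)²) = √(0.0440 + 0.0123) = 0.237, so δw = 353.
Q = w + b: δQ = √(δw² + δb²) = √(1.25e+05 + 1100) = 355

355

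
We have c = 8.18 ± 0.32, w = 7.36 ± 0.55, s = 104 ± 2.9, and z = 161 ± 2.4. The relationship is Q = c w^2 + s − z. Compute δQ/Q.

Let p = c·w^2 = 443. δp/p = √((1·δc/c)² + (2·δw/w)²) = √(0.00153 + 0.0223) = 0.154, so δp = 68.5.
Q = p + s − z: δQ = √(δp² + δs² + δz²) = √(4690 + 8.41 + 5.76) = 68.6
Q = 386, so δQ/Q = 68.6/386 = 0.178.

0.178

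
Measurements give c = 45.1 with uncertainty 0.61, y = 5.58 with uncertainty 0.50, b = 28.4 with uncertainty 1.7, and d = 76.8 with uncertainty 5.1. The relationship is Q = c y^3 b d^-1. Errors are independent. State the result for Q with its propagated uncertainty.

2900 ± 822

Since Q is a product/quotient, work with relative uncertainties:
  (1·δc/c)² = (1×0.0135)² = 0.000183;  (3·δy/y)² = (3×0.0896)² = 0.0723;  (1·δb/b)² = (1×0.0599)² = 0.00358;  (-1·δd/d)² = (-1×0.0664)² = 0.00441
δQ/Q = √(0.0804) = 0.284
Q = 2900, so δQ = 0.284 × 2900 = 822.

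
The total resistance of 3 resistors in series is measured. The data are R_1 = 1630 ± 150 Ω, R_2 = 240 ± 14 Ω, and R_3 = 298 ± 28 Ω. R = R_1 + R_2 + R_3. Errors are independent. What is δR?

For a sum/difference, combine absolute errors in quadrature:
  (δR_1)² = 22500;  (δR_2)² = 196;  (δR_3)² = 784
δR = √(23500) = 153 Ω

153 Ω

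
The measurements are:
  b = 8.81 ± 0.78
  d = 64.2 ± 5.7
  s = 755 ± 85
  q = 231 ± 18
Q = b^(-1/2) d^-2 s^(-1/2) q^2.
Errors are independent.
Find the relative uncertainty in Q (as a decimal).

Q is a product of powers, so relative uncertainties combine in quadrature:
  (−½·δb/b)² = (-0.5×0.0885)² = 0.00196;  (-2·δd/d)² = (-2×0.0888)² = 0.0315;  (−½·δs/s)² = (-0.5×0.113)² = 0.00317;  (2·δq/q)² = (2×0.0779)² = 0.0243
δQ/Q = √(0.0609) = 0.247

0.247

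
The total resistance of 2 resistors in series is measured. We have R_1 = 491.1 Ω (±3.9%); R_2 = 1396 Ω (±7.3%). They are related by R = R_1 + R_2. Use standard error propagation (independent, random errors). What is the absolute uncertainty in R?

104 Ω

Sums and differences: (δR)² = Σ (cᵢ δxᵢ)².
  (δR_1)² = 367;  (δR_2)² = 10400
δR = √(10800) = 104 Ω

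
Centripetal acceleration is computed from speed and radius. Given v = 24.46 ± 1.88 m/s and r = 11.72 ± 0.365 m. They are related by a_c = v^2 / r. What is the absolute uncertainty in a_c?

a_c is a product of powers, so relative uncertainties combine in quadrature:
  (2·δv/v)² = (2×0.0769)² = 0.0236;  (-1·δr/r)² = (-1×0.0311)² = 0.000970
δa_c/a_c = √(0.0246) = 0.157
a_c = 51.05 m/s^2, so δa_c = 0.157 × 51.05 = 8.01 m/s^2.

8.01 m/s^2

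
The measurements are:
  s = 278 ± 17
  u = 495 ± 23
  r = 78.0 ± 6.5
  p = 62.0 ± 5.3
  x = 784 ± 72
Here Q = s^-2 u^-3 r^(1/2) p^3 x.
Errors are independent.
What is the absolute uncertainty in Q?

5.85e-05

Each factor contributes (exponent × relative error)² to (δQ/Q)²:
  (-2·δs/s)² = (-2×0.0612)² = 0.0150;  (-3·δu/u)² = (-3×0.0465)² = 0.0194;  (½·δr/r)² = (0.5×0.0833)² = 0.00174;  (3·δp/p)² = (3×0.0855)² = 0.0658;  (1·δx/x)² = (1×0.0918)² = 0.00843
δQ/Q = √(0.110) = 0.332
Q = 0.000176, so δQ = 0.332 × 0.000176 = 5.85e-05.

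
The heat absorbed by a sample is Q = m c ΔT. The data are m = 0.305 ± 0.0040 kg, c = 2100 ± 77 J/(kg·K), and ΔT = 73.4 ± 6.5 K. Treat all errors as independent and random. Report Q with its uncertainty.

47000 ± 4550 J

For a monomial Q ∝ m, c, ΔT, fractional errors add in quadrature:
  (1·δm/m)² = (1×0.0131)² = 0.000172;  (1·δc/c)² = (1×0.0367)² = 0.00134;  (1·δΔT/ΔT)² = (1×0.0886)² = 0.00784
δQ/Q = √(0.00936) = 0.0967
Q = 47000 J, so δQ = 0.0967 × 47000 = 4550 J.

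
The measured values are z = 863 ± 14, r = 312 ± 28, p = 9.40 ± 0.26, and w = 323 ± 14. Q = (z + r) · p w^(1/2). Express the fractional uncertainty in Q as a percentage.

4.41%

Let u = z + r = 1180. δu = √(δz² + δr²) = √(196 + 784) = 31.3, so δu/u = 0.0266.
Q is then a monomial in u, p, w:
δQ/Q = √((δu/u)² + (1·δp/p)² + (½·δw/w)²) = √(0.000710 + 0.000765 + 0.000470) = 0.0441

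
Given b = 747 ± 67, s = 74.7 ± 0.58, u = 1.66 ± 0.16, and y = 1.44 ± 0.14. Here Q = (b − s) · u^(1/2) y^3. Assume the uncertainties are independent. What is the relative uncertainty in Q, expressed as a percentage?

31.2%

Let w = b − s = 672. δw = √(δb² + δs²) = √(4490 + 0.336) = 67.0, so δw/w = 0.0997.
Q is then a monomial in w, u, y:
δQ/Q = √((δw/w)² + (½·δu/u)² + (3·δy/y)²) = √(0.00993 + 0.00232 + 0.0851) = 0.312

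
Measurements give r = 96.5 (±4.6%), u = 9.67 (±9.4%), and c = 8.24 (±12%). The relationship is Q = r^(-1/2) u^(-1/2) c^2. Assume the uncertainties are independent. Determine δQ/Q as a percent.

24.6%

Each factor contributes (exponent × relative error)² to (δQ/Q)²:
  (−½·δr/r)² = (-0.5×0.0460)² = 0.000529;  (−½·δu/u)² = (-0.5×0.0940)² = 0.00221;  (2·δc/c)² = (2×0.120)² = 0.0576
δQ/Q = √(0.0603) = 0.246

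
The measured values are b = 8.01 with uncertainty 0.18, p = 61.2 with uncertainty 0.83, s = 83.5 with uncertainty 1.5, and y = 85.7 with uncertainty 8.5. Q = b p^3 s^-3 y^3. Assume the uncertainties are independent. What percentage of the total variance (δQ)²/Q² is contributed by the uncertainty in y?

(δQ/Q)² = (1·δb/b)² + (3·δp/p)² + (-3·δs/s)² + (3·δy/y)²
  b term: (1×0.0225)² = 0.000505
  p term: (3×0.0136)² = 0.00166
  s term: (-3×0.0180)² = 0.00290
  y term: (3×0.0992)² = 0.0885
Total = 0.0936. Share from y = 0.0885/0.0936 = 0.946.

94.6%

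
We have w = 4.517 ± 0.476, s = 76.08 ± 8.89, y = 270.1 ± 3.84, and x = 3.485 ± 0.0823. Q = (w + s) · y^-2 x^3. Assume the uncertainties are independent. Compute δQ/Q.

0.134

Let u = w + s = 80.60. δu = √(δw² + δs²) = √(0.227 + 79.0) = 8.90, so δu/u = 0.110.
Q is then a monomial in u, y, x:
δQ/Q = √((δu/u)² + (-2·δy/y)² + (3·δx/x)²) = √(0.0122 + 0.000808 + 0.00502) = 0.134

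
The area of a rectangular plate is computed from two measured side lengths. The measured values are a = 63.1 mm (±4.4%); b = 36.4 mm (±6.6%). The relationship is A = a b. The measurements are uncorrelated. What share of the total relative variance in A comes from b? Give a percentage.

69.2%

(δA/A)² = (1·δa/a)² + (1·δb/b)²
  a term: (1×0.0440)² = 0.00194
  b term: (1×0.0660)² = 0.00436
Total = 0.00629. Share from b = 0.00436/0.00629 = 0.692.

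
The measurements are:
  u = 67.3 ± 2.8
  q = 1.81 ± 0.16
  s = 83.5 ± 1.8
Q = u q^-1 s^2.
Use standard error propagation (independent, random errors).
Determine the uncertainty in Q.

Products/powers → add relative errors in quadrature, weighted by exponent:
  (1·δu/u)² = (1×0.0416)² = 0.00173;  (-1·δq/q)² = (-1×0.0884)² = 0.00781;  (2·δs/s)² = (2×0.0216)² = 0.00186
δQ/Q = √(0.0114) = 0.107
Q = 2.59e+05, so δQ = 0.107 × 2.59e+05 = 27700.

27700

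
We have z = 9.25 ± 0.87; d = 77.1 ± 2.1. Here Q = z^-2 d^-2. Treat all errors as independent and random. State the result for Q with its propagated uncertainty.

Products/powers → add relative errors in quadrature, weighted by exponent:
  (-2·δz/z)² = (-2×0.0941)² = 0.0354;  (-2·δd/d)² = (-2×0.0272)² = 0.00297
δQ/Q = √(0.0384) = 0.196
Q = 1.97e-06, so δQ = 0.196 × 1.97e-06 = 3.85e-07.

(1.97 ± 0.385) × 10^-6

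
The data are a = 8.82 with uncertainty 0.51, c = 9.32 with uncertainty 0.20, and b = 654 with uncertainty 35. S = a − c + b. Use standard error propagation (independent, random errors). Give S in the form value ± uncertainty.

654 ± 35.0

Each term contributes (cᵢ δxᵢ)² to (δS)²:
  (δa)² = 0.260;  (δc)² = 0.0400;  (δb)² = 1220
δS = √(1230) = 35.0
S = 654.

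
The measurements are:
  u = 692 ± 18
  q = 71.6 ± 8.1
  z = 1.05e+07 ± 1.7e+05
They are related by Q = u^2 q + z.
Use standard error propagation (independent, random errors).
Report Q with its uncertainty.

(4.48 ± 0.427) × 10^7

Let p = u^2·q = 3.43e+07. δp/p = √((2·δu/u)² + (1·δq/q)²) = √(0.00271 + 0.0128) = 0.125, so δp = 4.27e+06.
Q = p + z: δQ = √(δp² + δz²) = √(1.82e+13 + 2.89e+10) = 4.27e+06
Q = 4.48e+07.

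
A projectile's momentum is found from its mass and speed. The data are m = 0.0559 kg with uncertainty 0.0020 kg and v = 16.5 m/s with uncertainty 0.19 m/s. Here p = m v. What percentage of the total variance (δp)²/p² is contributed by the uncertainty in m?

90.6%

(δp/p)² = (1·δm/m)² + (1·δv/v)²
  m term: (1×0.0358)² = 0.00128
  v term: (1×0.0115)² = 0.000133
Total = 0.00141. Share from m = 0.00128/0.00141 = 0.906.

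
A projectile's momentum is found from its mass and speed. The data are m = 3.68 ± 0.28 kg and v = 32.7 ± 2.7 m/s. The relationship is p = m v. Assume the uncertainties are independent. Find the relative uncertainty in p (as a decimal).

Products/powers → add relative errors in quadrature, weighted by exponent:
  (1·δm/m)² = (1×0.0761)² = 0.00579;  (1·δv/v)² = (1×0.0826)² = 0.00682
δp/p = √(0.0126) = 0.112

0.112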